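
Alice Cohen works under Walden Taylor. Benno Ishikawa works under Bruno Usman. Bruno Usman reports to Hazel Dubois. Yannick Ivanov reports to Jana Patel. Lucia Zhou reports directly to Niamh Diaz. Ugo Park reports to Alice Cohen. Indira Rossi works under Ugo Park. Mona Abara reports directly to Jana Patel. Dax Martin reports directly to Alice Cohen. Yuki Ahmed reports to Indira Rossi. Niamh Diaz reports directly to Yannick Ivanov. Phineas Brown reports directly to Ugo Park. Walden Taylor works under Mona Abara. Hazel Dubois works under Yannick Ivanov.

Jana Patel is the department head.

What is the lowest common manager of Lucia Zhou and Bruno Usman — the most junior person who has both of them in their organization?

Yannick Ivanov

Lucia Zhou's chain of managers is Niamh Diaz, Yannick Ivanov, Jana Patel. Bruno Usman's chain of managers is Hazel Dubois, Yannick Ivanov, Jana Patel. The first manager that appears in both chains is Yannick Ivanov.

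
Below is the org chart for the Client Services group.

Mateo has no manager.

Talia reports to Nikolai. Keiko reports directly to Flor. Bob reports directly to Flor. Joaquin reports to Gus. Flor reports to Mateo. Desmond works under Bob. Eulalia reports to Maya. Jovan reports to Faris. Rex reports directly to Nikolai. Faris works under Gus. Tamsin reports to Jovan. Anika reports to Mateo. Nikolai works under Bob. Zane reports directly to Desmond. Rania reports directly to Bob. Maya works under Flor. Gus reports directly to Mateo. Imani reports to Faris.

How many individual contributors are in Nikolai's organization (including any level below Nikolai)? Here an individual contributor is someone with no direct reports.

2

The people in Nikolai's organization with no one reporting to them are Rex, Talia. That is 2.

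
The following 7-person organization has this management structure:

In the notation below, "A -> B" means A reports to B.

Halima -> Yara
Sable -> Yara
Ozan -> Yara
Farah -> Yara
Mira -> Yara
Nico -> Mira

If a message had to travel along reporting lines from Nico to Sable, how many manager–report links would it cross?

Nico is 2 levels below Yara, and Sable is 1 level below Yara (their lowest common manager). The shortest path runs up from Nico to Yara and back down to Sable: 2 + 1 = 3 links.

3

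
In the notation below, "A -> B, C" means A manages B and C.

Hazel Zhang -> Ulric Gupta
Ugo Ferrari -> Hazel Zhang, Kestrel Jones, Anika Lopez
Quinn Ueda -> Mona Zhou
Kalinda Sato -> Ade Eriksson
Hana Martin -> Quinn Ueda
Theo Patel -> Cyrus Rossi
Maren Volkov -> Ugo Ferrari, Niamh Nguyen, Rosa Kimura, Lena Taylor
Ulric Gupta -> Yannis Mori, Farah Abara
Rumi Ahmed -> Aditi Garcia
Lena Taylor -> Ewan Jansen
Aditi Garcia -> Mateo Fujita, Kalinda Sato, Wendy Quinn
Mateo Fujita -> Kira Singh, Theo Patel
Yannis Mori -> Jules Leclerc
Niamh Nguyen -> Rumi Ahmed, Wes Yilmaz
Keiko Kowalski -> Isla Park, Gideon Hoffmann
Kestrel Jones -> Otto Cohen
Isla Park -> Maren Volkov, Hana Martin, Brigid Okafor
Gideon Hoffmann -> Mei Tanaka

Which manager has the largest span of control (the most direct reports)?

Maren Volkov

Direct-report counts: Keiko Kowalski has 2; Gideon Hoffmann has 1; Isla Park has 3; Hana Martin has 1; Quinn Ueda has 1; Maren Volkov has 4; Lena Taylor has 1; Niamh Nguyen has 2; Rumi Ahmed has 1; Aditi Garcia has 3; Kalinda Sato has 1; Mateo Fujita has 2; Theo Patel has 1; Ugo Ferrari has 3; Kestrel Jones has 1; Hazel Zhang has 1; Ulric Gupta has 2; Yannis Mori has 1. The largest is 4, held by Maren Volkov.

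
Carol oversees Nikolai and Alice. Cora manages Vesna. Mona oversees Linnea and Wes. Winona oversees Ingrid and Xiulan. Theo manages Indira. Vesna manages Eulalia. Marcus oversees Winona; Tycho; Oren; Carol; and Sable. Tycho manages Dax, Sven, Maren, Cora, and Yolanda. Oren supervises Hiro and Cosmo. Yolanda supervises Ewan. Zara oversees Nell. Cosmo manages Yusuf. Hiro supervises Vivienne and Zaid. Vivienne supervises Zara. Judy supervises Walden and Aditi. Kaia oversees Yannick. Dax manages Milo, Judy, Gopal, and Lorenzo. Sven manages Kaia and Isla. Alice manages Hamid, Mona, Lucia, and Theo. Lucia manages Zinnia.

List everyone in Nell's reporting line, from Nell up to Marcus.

Nell -> Zara -> Vivienne -> Hiro -> Oren -> Marcus

Nell reports to Zara. Zara reports to Vivienne. Vivienne reports to Hiro. Hiro reports to Oren. Oren reports to Marcus. Marcus is at the top.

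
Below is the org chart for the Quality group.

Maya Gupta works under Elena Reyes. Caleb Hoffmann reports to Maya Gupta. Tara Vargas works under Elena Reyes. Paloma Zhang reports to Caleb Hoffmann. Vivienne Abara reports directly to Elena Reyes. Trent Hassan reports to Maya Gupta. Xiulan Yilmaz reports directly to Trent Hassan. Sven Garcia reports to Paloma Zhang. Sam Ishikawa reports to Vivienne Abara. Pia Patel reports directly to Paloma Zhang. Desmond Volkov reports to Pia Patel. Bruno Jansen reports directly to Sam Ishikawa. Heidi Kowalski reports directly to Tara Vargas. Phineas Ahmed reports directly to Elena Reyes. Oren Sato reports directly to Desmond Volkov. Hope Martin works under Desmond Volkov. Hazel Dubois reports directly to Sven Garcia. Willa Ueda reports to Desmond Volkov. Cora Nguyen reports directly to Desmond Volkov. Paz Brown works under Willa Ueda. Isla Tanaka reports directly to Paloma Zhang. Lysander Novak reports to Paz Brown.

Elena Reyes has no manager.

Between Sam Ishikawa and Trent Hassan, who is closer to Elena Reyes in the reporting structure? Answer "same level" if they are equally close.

Both Sam Ishikawa and Trent Hassan are 2 levels below Elena Reyes.

same level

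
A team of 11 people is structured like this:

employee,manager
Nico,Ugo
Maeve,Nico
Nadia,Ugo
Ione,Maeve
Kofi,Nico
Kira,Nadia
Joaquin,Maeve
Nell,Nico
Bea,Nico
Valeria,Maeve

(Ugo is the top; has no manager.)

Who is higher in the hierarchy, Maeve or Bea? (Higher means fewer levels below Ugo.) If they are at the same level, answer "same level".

Both Maeve and Bea are 2 levels below Ugo.

same level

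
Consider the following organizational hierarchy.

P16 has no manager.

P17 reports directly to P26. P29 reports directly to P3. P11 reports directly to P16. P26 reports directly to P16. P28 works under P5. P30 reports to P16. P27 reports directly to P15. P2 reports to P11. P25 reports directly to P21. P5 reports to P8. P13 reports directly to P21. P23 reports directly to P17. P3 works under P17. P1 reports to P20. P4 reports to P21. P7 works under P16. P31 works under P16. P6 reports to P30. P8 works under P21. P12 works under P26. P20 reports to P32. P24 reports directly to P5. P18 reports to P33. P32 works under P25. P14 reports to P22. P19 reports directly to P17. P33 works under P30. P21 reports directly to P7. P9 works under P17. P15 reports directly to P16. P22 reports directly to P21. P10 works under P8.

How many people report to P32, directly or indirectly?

P32 directly manages P20. Under P20: P1 (1). That's 2 in total.

2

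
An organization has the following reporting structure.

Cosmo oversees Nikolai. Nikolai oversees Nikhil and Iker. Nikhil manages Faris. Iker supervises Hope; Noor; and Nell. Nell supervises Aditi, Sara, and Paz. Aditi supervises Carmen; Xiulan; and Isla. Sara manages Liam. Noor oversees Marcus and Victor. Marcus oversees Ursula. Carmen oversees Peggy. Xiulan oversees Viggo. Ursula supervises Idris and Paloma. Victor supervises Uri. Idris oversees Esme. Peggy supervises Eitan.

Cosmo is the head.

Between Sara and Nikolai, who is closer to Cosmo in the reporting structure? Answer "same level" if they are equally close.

Nikolai

Sara is 4 levels below Cosmo; Nikolai is 1. Nikolai is higher.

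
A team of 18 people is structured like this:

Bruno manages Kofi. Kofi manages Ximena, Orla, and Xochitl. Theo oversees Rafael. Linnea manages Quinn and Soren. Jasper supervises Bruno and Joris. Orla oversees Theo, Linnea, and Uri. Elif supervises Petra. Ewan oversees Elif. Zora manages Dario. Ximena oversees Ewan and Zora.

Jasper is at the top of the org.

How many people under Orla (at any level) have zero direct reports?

4

The people in Orla's organization with no one reporting to them are Uri, Soren, Quinn, Rafael. That is 4.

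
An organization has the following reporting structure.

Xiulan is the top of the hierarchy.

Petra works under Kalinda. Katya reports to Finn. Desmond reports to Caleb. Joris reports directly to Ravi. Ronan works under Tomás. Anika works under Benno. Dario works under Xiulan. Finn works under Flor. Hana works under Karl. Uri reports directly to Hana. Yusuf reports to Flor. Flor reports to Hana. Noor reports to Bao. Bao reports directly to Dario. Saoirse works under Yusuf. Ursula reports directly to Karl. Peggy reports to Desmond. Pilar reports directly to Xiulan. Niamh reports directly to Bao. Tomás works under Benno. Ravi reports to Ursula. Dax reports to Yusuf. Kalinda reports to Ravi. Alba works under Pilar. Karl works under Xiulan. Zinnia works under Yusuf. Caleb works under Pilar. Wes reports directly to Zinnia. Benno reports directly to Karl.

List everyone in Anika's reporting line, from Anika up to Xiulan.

Anika reports to Benno. Benno reports to Karl. Karl reports to Xiulan. Xiulan is at the top.

Anika -> Benno -> Karl -> Xiulan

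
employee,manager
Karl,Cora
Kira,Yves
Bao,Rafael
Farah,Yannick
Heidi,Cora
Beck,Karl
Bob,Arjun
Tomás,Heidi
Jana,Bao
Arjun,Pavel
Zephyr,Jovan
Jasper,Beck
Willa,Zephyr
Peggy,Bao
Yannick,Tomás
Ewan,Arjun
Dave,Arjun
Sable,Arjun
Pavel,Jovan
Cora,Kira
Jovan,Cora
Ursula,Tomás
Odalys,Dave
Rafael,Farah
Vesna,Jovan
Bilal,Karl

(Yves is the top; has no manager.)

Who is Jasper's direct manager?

Jasper reports directly to Beck.

Beck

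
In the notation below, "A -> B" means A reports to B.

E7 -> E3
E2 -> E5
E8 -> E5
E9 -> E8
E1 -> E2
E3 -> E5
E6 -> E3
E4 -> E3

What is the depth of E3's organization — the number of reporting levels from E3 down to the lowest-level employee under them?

1

The longest chain under E3 runs E3 → E4, which is 1 level below E3.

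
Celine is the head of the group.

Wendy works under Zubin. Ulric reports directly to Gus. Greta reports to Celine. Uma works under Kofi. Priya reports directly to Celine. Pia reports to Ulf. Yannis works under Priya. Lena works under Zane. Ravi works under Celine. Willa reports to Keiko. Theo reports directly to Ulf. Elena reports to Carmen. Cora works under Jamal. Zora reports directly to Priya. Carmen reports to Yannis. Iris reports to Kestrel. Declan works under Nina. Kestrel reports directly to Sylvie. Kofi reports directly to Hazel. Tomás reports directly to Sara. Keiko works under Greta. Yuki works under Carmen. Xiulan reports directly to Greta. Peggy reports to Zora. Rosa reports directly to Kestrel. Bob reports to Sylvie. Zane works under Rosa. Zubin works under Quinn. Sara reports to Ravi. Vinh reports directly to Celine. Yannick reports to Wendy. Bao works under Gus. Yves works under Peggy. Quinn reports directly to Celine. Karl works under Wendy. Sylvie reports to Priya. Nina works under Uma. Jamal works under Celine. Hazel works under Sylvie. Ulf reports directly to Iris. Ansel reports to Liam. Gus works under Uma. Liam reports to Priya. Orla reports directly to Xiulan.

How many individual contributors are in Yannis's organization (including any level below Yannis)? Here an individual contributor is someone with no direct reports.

The people in Yannis's organization with no one reporting to them are Yuki, Elena. That is 2.

2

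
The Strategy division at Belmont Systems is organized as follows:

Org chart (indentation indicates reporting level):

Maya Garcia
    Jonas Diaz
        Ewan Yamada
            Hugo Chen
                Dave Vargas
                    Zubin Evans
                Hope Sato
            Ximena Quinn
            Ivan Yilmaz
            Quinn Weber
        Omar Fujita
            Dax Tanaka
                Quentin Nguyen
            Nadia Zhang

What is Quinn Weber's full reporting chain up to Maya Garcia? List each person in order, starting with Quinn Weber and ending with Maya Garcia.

Quinn Weber reports to Ewan Yamada. Ewan Yamada reports to Jonas Diaz. Jonas Diaz reports to Maya Garcia. Maya Garcia is at the top.

Quinn Weber -> Ewan Yamada -> Jonas Diaz -> Maya Garcia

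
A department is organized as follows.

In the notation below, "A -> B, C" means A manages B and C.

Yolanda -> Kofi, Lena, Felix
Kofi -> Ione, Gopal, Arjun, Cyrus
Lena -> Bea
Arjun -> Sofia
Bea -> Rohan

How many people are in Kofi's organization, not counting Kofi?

Kofi directly manages Ione, Gopal, Arjun, Cyrus. Ione has no reports. Gopal has no reports. Under Arjun: Sofia (1). Cyrus has no reports. So Kofi's organization is 4 direct reports plus everyone under them: 1 + 1 + 2 + 1 = 5.

5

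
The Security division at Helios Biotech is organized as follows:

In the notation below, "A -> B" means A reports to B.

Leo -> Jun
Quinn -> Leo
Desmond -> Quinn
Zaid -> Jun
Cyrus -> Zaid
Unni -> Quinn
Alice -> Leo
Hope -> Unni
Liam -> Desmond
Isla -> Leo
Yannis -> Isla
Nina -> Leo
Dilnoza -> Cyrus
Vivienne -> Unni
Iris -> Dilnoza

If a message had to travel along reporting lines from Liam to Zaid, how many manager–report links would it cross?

5

Liam is 4 levels below Jun, and Zaid is 1 level below Jun (their lowest common manager). The shortest path runs up from Liam to Jun and back down to Zaid: 4 + 1 = 5 links.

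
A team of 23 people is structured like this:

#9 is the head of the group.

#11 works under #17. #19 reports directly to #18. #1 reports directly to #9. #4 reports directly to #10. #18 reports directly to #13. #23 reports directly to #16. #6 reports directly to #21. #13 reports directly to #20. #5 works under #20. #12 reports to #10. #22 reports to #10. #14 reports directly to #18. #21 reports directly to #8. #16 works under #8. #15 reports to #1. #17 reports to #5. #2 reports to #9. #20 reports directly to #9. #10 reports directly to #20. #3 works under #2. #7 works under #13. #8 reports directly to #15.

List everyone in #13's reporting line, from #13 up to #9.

#13 reports to #20. #20 reports to #9. #9 is at the top.

#13 -> #20 -> #9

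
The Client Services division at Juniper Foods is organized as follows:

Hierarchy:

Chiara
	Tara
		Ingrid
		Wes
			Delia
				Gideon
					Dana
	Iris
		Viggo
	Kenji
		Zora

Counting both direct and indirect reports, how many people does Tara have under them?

5

Tara directly manages Ingrid, Wes. Ingrid has no reports. Under Wes: Delia, Gideon, Dana (3). So Tara's organization is 2 direct reports plus everyone under them: 1 + 4 = 5.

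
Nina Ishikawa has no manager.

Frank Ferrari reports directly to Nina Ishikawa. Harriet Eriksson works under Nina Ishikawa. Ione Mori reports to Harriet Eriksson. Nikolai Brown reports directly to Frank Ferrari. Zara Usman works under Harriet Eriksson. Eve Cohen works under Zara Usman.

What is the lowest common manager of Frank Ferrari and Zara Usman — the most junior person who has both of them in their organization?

Nina Ishikawa

Frank Ferrari's chain of managers is Nina Ishikawa. Zara Usman's chain of managers is Harriet Eriksson, Nina Ishikawa. The first manager that appears in both chains is Nina Ishikawa.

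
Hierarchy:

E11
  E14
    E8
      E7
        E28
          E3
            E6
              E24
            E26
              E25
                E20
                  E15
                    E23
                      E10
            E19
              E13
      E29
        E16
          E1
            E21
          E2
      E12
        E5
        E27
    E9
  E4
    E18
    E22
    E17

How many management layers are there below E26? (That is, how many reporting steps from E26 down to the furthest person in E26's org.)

5

The longest chain under E26 runs E26 → E25 → E20 → E15 → E23 → E10, which is 5 levels below E26.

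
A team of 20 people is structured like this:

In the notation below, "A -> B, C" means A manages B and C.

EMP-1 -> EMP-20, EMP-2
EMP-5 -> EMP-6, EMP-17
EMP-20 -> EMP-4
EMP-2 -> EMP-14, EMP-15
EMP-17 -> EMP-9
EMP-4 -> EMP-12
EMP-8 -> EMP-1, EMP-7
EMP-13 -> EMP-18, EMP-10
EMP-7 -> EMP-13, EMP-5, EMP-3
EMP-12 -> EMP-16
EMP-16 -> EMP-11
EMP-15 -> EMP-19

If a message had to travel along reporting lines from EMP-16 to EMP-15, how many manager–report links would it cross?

EMP-16 is 4 levels below EMP-1, and EMP-15 is 2 levels below EMP-1 (their lowest common manager). The shortest path runs up from EMP-16 to EMP-1 and back down to EMP-15: 4 + 2 = 6 links.

6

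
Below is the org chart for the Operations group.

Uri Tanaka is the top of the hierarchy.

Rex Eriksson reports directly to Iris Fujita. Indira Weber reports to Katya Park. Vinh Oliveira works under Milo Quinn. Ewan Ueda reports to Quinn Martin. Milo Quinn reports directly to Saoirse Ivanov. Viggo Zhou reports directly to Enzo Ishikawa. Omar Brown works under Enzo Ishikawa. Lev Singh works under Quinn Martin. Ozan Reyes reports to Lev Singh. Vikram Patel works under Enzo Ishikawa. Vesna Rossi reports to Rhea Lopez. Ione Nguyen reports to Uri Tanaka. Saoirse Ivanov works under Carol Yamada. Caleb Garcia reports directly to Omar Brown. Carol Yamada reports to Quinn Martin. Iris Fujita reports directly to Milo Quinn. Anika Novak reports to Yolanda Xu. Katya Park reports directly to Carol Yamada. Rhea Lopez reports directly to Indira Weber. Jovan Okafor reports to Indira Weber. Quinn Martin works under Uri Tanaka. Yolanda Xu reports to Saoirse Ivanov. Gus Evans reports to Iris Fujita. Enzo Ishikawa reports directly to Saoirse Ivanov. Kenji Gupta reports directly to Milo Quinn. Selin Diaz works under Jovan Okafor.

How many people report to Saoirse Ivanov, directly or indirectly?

Saoirse Ivanov directly manages Milo Quinn, Enzo Ishikawa, Yolanda Xu. Under Milo Quinn: Kenji Gupta, Iris Fujita, Gus Evans, Rex Eriksson, Vinh Oliveira (5). Under Enzo Ishikawa: Viggo Zhou, Vikram Patel, Omar Brown, Caleb Garcia (4). Under Yolanda Xu: Anika Novak (1). So Saoirse Ivanov's organization is 3 direct reports plus everyone under them: 6 + 5 + 2 = 13.

13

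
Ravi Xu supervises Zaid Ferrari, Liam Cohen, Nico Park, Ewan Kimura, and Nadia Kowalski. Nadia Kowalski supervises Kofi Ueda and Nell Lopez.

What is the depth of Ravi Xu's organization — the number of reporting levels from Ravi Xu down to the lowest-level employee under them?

2

The longest chain under Ravi Xu runs Ravi Xu → Nadia Kowalski → Kofi Ueda, which is 2 levels below Ravi Xu.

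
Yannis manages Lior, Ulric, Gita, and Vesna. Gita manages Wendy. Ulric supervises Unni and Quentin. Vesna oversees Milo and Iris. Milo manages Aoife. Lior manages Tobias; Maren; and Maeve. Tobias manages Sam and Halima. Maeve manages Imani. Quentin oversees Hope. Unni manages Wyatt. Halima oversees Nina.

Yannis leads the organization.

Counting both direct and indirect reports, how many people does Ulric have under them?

4

Ulric directly manages Quentin, Unni. Under Quentin: Hope (1). Under Unni: Wyatt (1). So Ulric's organization is 2 direct reports plus everyone under them: 2 + 2 = 4.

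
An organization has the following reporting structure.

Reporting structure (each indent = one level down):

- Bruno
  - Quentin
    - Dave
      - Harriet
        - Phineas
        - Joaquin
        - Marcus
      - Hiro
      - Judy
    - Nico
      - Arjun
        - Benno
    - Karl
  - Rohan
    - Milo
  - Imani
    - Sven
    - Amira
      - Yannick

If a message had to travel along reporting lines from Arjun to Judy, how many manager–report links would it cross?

4

Arjun is 2 levels below Quentin, and Judy is 2 levels below Quentin (their lowest common manager). The shortest path runs up from Arjun to Quentin and back down to Judy: 2 + 2 = 4 links.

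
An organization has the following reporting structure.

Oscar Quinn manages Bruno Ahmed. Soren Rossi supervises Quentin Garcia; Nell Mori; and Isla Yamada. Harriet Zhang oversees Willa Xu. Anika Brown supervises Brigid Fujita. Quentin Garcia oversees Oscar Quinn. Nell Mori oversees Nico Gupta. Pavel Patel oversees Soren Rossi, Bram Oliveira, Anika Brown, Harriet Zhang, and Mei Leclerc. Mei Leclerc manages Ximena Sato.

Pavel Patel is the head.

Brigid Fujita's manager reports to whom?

Pavel Patel

Brigid Fujita reports to Anika Brown, and Anika Brown reports to Pavel Patel. So Brigid Fujita's skip-level manager is Pavel Patel.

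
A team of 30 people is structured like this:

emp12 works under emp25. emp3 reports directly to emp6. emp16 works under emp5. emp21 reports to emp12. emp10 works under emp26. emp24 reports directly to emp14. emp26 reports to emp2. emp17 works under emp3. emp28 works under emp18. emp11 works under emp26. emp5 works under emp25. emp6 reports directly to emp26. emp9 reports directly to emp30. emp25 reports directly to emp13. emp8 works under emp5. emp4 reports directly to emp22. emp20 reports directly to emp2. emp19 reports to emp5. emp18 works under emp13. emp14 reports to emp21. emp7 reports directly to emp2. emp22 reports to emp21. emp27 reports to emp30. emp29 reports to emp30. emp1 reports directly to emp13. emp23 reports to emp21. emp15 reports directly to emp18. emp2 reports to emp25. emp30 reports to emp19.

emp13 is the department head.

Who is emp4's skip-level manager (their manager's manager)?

emp4 reports to emp22, and emp22 reports to emp21. So emp4's skip-level manager is emp21.

emp21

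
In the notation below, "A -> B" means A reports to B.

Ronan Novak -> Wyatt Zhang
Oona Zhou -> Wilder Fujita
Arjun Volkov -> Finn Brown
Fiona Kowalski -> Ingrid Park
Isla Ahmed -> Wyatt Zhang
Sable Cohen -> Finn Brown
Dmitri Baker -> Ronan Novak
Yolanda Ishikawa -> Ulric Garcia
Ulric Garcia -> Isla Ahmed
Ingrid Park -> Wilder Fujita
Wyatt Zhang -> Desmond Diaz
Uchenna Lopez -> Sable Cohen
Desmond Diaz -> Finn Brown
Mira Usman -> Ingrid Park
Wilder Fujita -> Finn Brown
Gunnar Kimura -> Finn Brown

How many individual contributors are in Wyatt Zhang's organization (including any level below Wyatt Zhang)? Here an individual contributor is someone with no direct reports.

2

The people in Wyatt Zhang's organization with no one reporting to them are Dmitri Baker, Yolanda Ishikawa. That is 2.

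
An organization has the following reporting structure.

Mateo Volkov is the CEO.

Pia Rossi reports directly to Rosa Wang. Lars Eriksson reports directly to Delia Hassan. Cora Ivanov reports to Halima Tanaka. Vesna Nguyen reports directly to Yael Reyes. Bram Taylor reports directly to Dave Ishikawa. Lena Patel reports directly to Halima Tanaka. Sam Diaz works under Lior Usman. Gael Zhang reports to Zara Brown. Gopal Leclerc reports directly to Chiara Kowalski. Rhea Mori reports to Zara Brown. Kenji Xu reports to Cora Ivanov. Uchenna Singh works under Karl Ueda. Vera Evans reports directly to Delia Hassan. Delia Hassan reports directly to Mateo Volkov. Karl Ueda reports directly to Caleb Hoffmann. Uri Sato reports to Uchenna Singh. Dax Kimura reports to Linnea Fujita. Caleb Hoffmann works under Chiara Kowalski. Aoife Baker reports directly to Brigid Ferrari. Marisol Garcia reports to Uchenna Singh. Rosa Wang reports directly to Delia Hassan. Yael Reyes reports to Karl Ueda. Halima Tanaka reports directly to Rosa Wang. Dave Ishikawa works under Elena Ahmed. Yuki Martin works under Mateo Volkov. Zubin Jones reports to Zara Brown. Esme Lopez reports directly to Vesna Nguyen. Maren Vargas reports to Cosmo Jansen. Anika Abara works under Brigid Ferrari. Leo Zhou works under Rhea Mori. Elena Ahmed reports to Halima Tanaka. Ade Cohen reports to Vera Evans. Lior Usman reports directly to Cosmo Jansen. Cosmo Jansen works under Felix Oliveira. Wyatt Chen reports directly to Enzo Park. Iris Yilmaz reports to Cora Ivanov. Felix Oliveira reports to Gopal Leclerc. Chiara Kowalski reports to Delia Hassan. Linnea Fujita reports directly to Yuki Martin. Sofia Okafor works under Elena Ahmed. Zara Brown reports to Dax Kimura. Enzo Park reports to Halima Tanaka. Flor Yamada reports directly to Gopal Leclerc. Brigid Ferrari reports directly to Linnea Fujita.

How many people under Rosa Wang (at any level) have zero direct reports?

The people in Rosa Wang's organization with no one reporting to them are Pia Rossi, Kenji Xu, Iris Yilmaz, Lena Patel, Bram Taylor, Sofia Okafor, Wyatt Chen. That is 7.

7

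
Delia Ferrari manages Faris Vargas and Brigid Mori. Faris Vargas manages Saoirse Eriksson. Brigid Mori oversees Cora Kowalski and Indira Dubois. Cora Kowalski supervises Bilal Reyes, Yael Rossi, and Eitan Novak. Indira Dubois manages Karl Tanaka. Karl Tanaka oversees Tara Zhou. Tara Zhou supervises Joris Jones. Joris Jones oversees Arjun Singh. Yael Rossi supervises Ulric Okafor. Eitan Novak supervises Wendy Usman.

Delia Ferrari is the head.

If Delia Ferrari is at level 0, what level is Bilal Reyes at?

3

Chain from Bilal Reyes up to Delia Ferrari: Bilal Reyes → Cora Kowalski → Brigid Mori → Delia Ferrari. That is 3 steps up, so Bilal Reyes is 3 levels below Delia Ferrari.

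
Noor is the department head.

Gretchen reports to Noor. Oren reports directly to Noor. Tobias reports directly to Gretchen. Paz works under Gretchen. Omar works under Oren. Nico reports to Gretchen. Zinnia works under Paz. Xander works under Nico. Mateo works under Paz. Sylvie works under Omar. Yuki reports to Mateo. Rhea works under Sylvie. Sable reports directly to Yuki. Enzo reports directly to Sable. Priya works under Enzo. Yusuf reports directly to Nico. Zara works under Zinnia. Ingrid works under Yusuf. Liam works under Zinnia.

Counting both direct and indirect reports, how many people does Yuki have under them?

Yuki directly manages Sable. Under Sable: Enzo, Priya (2). That's 3 in total.

3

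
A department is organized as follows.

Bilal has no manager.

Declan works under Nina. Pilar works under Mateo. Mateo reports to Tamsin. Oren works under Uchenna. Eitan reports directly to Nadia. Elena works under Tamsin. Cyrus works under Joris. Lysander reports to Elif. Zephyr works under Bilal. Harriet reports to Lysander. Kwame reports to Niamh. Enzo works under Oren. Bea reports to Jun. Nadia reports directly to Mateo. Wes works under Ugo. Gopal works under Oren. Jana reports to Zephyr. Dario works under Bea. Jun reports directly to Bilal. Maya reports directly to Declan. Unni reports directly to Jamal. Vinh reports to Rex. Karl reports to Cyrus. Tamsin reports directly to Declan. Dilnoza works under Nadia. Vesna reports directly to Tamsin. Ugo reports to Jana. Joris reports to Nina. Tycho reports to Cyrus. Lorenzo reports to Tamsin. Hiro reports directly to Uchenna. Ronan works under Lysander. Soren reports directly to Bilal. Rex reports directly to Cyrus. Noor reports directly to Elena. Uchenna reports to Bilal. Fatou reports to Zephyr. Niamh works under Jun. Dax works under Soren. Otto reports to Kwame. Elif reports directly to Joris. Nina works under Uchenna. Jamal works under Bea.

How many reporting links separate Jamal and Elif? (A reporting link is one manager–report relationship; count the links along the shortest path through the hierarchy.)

7

Jamal is 3 levels below Bilal, and Elif is 4 levels below Bilal (their lowest common manager). The shortest path runs up from Jamal to Bilal and back down to Elif: 3 + 4 = 7 links.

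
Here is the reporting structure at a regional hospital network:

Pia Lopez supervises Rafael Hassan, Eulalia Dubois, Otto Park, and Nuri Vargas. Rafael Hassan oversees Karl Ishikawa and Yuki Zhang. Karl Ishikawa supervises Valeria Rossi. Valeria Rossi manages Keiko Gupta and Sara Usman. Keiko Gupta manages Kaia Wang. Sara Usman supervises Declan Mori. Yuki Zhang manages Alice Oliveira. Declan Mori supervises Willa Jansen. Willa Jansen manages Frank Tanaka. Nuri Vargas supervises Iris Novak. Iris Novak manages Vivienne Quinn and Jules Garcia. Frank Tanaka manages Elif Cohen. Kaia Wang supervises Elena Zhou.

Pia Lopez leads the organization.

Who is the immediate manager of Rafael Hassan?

Rafael Hassan reports directly to Pia Lopez.

Pia Lopez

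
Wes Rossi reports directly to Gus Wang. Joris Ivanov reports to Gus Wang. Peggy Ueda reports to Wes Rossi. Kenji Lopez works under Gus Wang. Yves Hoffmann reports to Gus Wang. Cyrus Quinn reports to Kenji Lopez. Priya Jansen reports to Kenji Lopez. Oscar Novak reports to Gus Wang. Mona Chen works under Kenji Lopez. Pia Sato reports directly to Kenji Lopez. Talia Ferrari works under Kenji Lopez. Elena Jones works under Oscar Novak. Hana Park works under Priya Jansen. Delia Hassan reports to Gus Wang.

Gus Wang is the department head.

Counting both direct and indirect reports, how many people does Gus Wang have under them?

Gus Wang directly manages Kenji Lopez, Wes Rossi, Delia Hassan, Oscar Novak, Joris Ivanov, Yves Hoffmann. Under Kenji Lopez: Cyrus Quinn, Talia Ferrari, Priya Jansen, Hana Park, Mona Chen, Pia Sato (6). Under Wes Rossi: Peggy Ueda (1). Delia Hassan has no reports. Under Oscar Novak: Elena Jones (1). Joris Ivanov has no reports. Yves Hoffmann has no reports. So Gus Wang's organization is 6 direct reports plus everyone under them: 7 + 2 + 1 + 2 + 1 + 1 = 14.

14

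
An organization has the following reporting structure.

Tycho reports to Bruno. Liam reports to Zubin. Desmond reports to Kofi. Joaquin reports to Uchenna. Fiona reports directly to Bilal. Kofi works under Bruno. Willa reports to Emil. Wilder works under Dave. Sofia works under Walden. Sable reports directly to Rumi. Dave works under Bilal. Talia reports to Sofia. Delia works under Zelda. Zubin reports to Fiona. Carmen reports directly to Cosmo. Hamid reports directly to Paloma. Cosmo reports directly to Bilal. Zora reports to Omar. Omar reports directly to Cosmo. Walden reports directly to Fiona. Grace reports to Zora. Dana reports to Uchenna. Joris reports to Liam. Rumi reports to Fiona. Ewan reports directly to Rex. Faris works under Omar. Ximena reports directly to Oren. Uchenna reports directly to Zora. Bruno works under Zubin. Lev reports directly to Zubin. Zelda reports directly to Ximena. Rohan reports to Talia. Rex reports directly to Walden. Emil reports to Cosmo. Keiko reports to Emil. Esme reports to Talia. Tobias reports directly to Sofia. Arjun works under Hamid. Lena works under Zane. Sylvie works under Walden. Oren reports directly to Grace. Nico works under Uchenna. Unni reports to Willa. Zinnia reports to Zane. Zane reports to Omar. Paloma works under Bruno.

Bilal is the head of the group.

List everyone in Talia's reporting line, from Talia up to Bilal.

Talia reports to Sofia. Sofia reports to Walden. Walden reports to Fiona. Fiona reports to Bilal. Bilal is at the top.

Talia -> Sofia -> Walden -> Fiona -> Bilal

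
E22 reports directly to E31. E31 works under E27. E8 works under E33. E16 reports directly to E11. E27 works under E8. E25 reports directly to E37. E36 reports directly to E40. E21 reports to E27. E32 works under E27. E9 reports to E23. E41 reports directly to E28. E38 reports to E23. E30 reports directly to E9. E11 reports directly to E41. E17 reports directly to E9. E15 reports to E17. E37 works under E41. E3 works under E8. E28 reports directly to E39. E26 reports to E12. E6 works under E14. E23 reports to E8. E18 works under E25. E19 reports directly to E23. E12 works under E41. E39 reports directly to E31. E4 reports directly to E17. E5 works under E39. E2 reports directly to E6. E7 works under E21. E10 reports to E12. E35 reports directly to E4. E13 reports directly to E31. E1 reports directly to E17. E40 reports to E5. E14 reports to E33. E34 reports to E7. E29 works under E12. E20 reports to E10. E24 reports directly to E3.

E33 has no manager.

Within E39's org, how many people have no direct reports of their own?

The people in E39's organization with no one reporting to them are E36, E18, E16, E29, E26, E20. That is 6.

6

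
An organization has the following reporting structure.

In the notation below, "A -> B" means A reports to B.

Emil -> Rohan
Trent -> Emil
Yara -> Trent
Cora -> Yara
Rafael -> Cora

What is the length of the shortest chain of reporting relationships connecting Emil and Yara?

Yara is in Emil's organization: the chain from Yara up to Emil is Yara → Trent → Emil, which is 2 links.

2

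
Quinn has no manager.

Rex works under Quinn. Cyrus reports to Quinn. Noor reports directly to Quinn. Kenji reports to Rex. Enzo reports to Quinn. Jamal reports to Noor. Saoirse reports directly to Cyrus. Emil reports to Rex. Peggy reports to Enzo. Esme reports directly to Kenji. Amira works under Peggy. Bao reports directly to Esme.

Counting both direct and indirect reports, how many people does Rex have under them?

Rex directly manages Kenji, Emil. Under Kenji: Esme, Bao (2). Emil has no reports. So Rex's organization is 2 direct reports plus everyone under them: 3 + 1 = 4.

4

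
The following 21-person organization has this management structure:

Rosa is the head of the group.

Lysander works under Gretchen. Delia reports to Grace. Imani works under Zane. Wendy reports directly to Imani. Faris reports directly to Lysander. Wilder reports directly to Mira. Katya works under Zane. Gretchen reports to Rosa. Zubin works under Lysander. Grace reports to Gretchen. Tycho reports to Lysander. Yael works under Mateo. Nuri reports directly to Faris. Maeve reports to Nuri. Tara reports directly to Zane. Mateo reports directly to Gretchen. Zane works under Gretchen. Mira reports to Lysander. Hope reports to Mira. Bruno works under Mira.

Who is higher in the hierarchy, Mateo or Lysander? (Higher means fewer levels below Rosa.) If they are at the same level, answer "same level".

Both Mateo and Lysander are 2 levels below Rosa.

same level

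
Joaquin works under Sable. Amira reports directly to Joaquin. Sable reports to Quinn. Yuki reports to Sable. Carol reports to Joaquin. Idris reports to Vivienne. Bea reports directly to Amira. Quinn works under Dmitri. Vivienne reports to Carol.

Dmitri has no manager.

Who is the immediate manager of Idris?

Idris reports directly to Vivienne.

Vivienne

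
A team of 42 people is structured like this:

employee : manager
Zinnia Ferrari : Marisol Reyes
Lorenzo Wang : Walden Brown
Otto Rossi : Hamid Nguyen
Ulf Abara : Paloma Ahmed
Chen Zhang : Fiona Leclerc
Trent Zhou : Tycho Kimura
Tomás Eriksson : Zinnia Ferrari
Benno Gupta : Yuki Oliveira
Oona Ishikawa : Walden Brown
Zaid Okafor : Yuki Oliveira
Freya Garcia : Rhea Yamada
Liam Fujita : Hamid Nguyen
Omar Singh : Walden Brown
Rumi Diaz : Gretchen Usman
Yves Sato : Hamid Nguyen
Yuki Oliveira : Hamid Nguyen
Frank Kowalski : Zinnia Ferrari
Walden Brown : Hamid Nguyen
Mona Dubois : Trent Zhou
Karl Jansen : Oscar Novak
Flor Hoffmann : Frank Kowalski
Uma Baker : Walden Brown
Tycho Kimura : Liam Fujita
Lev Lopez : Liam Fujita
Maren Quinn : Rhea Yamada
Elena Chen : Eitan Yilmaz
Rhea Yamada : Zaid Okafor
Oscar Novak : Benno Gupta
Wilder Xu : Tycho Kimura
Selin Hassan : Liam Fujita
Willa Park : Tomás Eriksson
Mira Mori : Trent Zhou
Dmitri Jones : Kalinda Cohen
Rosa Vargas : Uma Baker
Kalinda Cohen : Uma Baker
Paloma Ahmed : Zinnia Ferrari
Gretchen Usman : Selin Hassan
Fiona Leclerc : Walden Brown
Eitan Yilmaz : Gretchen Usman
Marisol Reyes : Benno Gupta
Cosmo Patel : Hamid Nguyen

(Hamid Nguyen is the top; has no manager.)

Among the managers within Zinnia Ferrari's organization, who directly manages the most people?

Zinnia Ferrari

Direct-report counts within Zinnia Ferrari's organization: Zinnia Ferrari has 3; Paloma Ahmed has 1; Tomás Eriksson has 1; Frank Kowalski has 1. The largest is 3, held by Zinnia Ferrari.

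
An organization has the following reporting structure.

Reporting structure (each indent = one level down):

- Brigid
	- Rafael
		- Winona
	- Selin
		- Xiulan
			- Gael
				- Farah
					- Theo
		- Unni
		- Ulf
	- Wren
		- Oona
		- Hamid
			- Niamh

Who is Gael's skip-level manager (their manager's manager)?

Gael reports to Xiulan, and Xiulan reports to Selin. So Gael's skip-level manager is Selin.

Selin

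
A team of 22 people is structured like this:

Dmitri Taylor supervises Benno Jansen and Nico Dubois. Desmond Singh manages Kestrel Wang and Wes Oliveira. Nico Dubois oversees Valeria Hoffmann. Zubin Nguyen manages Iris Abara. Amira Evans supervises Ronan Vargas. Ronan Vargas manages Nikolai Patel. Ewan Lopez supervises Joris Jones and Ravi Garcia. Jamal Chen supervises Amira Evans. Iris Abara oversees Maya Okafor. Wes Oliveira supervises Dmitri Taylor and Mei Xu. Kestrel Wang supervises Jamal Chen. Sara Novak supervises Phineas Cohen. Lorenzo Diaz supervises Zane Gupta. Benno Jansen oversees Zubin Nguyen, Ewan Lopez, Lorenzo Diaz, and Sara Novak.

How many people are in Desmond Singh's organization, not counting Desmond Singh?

21

Desmond Singh directly manages Wes Oliveira, Kestrel Wang. Under Wes Oliveira: Mei Xu, Dmitri Taylor, Nico Dubois, Valeria Hoffmann, Benno Jansen, Lorenzo Diaz, Zane Gupta, Sara Novak, Phineas Cohen, Ewan Lopez, Ravi Garcia, Joris Jones, Zubin Nguyen, Iris Abara, Maya Okafor (15). Under Kestrel Wang: Jamal Chen, Amira Evans, Ronan Vargas, Nikolai Patel (4). So Desmond Singh's organization is 2 direct reports plus everyone under them: 16 + 5 = 21.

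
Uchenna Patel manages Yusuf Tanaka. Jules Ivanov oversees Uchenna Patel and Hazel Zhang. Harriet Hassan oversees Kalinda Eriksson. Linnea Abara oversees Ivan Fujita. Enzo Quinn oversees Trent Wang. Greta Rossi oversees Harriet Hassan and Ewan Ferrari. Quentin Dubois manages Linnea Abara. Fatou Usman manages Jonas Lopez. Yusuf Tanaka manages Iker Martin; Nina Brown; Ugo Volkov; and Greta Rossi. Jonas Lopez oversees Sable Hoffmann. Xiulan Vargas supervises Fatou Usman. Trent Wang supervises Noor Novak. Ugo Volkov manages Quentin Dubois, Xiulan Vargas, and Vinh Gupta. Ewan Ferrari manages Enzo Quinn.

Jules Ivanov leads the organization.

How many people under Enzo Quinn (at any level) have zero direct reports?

1

The only person in Enzo Quinn's organization with no one reporting to them is Noor Novak. That is 1.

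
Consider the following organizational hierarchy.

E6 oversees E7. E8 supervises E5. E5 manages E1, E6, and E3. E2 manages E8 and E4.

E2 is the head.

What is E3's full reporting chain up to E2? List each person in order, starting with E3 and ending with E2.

E3 -> E5 -> E8 -> E2

E3 reports to E5. E5 reports to E8. E8 reports to E2. E2 is at the top.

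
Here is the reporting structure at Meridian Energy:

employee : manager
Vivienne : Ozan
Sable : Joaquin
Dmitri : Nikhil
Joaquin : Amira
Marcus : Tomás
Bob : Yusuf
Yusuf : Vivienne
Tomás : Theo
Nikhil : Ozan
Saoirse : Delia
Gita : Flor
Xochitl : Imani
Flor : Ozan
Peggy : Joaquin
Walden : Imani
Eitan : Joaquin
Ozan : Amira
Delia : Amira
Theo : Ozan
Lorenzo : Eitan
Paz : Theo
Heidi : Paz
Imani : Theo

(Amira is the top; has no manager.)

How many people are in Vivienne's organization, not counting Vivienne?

Vivienne directly manages Yusuf. Under Yusuf: Bob (1). That's 2 in total.

2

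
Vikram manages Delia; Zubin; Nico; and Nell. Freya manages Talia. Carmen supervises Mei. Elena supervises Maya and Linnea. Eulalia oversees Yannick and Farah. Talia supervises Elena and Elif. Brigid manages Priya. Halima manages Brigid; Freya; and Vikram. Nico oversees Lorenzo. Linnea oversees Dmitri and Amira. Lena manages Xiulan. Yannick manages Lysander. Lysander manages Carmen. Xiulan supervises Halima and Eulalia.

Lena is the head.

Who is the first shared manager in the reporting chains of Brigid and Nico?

Halima

Brigid's chain of managers is Halima, Xiulan, Lena. Nico's chain of managers is Vikram, Halima, Xiulan, Lena. The first manager that appears in both chains is Halima.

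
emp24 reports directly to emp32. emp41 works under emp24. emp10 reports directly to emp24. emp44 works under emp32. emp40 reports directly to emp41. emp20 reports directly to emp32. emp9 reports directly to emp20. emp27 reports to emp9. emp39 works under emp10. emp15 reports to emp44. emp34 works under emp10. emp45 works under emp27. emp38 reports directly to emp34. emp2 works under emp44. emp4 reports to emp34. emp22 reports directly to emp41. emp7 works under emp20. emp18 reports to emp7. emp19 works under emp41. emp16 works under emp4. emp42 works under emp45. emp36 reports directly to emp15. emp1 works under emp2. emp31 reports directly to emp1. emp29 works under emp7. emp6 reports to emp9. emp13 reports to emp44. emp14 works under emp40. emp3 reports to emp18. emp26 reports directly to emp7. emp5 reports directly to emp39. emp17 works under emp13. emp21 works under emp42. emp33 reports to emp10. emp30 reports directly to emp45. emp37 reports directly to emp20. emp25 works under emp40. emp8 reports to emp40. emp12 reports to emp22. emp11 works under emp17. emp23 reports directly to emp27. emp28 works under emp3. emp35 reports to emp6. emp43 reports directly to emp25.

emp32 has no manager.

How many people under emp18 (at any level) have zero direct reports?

The only person in emp18's organization with no one reporting to them is emp28. That is 1.

1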